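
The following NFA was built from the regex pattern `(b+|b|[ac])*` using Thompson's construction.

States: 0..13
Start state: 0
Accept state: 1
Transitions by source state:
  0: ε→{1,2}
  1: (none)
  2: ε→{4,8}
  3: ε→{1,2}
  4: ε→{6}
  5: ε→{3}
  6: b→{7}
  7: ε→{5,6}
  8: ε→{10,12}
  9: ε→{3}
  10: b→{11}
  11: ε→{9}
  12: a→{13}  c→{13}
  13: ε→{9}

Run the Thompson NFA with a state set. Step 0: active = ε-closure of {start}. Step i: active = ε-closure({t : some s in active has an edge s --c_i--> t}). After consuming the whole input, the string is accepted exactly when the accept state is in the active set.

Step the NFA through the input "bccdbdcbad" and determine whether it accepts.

S₀ = ε-closure({0}) = {0,1,2,4,6,8,10,12}
'b' @ 1: {1,2,3,4,5,6,7,8,9,10,11,12}  ✓accept
'c' @ 2: {1,2,3,4,6,8,9,10,12,13}  ✓accept
'c' @ 3: {1,2,3,4,6,8,9,10,12,13}  ✓accept
'd' @ 4: {}  — no active states
rest 'bdcbad' ignored (set empty)
after full input: {}  (accept=1 not in)

Answer: REJECT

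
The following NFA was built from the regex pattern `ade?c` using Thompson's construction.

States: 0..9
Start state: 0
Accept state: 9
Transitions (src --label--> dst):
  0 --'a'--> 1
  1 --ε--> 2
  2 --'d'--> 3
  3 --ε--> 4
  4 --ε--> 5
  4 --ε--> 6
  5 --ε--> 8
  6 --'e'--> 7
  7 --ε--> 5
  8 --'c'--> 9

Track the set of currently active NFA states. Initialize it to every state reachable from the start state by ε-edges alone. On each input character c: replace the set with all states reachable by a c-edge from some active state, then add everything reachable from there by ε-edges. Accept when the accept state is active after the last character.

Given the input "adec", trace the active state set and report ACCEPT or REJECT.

initial (ε-close {0}): {0}
'a' @ 1: {1,2}
'd' @ 2: {3,4,5,6,8}
'e' @ 3: {5,7,8}
'c' @ 4: {9}  (accept∈set)
end set {9} — state 9 in

Answer: ACCEPT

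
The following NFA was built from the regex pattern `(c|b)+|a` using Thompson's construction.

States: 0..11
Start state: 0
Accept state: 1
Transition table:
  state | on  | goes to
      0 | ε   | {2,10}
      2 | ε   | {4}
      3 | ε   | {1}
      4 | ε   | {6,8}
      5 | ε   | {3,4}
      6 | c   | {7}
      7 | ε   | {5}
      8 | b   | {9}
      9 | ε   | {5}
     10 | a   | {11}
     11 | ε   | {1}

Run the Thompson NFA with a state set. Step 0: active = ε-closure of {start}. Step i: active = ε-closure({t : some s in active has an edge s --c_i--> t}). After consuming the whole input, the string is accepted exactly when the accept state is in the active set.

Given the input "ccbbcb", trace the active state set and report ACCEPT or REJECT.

Answer: ACCEPT

Steps:
start: ε-closure({0}) = {0,2,4,6,8,10}
'c' @ 1: {1,3,4,5,6,7,8}  [accepting]
'c' @ 2: {1,3,4,5,6,7,8}  [accepting]
'b' @ 3: {1,3,4,5,6,8,9}  [accepting]
'b' @ 4: {1,3,4,5,6,8,9}  [accepting]
'c' @ 5: {1,3,4,5,6,7,8}  [accepting]
'b' @ 6: {1,3,4,5,6,8,9}  [accepting]
end set {1,3,4,5,6,8,9} — state 1 in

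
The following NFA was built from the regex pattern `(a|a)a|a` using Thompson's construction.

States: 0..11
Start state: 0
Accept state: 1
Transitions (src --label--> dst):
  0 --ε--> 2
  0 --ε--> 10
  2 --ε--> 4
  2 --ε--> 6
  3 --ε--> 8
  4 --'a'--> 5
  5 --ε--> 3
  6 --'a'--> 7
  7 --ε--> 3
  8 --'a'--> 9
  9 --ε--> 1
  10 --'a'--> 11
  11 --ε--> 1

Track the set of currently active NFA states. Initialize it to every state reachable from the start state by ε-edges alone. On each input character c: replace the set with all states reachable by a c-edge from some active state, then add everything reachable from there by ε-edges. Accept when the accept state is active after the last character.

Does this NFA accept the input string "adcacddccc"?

S₀ = ε-closure({0}) = {0,2,4,6,10}
'a' @ 1: {1,3,5,7,8,11}  ✓accept
'd' @ 2: {}  — no active states
rest 'cacddccc' ignored (set empty)
after full input: {}  (accept=1 not in)

Answer: REJECT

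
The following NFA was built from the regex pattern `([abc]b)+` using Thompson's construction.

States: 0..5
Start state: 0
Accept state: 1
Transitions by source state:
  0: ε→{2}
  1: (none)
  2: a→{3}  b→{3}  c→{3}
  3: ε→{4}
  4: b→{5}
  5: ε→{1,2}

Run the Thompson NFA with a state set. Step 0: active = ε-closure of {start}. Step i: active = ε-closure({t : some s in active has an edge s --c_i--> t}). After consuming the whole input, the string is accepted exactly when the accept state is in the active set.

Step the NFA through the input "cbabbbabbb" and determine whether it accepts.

Answer: ACCEPT

Derivation:
initial (ε-close {0}): {0,2}
'c' @ 1: {3,4}
'b' @ 2: {1,2,5}  ✓accept
'a' @ 3: {3,4}
'b' @ 4: {1,2,5}  ✓accept
'b' @ 5: {3,4}
'b' @ 6: {1,2,5}  ✓accept
'a' @ 7: {3,4}
'b' @ 8: {1,2,5}  ✓accept
'b' @ 9: {3,4}
'b' @ 10: {1,2,5}  ✓accept
end set {1,2,5} — state 1 in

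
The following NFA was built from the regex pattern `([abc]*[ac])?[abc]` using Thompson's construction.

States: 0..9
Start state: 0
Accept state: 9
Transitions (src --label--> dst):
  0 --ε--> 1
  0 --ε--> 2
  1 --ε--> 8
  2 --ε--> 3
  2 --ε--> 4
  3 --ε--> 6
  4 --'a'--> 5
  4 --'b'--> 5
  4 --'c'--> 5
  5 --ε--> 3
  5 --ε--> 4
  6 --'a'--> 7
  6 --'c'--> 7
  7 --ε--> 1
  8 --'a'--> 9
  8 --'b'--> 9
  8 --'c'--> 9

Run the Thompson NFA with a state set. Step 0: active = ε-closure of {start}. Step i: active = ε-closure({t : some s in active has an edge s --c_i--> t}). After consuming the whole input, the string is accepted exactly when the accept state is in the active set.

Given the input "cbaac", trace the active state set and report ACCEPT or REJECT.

Answer: ACCEPT

Trace:
S₀ = ε-closure({0}) = {0,1,2,3,4,6,8}
'c' @ 1: {1,3,4,5,6,7,8,9}  ✓accept
'b' @ 2: {3,4,5,6,9}  ✓accept
'a' @ 3: {1,3,4,5,6,7,8}
'a' @ 4: {1,3,4,5,6,7,8,9}  ✓accept
'c' @ 5: {1,3,4,5,6,7,8,9}  ✓accept
end set {1,3,4,5,6,7,8,9} — state 9 in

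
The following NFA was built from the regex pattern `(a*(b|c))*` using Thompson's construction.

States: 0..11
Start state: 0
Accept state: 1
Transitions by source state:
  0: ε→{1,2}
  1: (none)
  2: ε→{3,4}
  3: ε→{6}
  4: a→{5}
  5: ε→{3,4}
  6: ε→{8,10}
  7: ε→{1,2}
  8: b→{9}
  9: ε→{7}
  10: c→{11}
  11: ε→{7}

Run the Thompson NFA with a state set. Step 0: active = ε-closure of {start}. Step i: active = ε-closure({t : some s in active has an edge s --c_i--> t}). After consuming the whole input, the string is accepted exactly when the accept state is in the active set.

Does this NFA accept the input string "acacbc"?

Answer: ACCEPT

Steps:
start: ε-closure({0}) = {0,1,2,3,4,6,8,10}
'a' @ 1: {3,4,5,6,8,10}
'c' @ 2: {1,2,3,4,6,7,8,10,11}  (accept∈set)
'a' @ 3: {3,4,5,6,8,10}
'c' @ 4: {1,2,3,4,6,7,8,10,11}  (accept∈set)
'b' @ 5: {1,2,3,4,6,7,8,9,10}  (accept∈set)
'c' @ 6: {1,2,3,4,6,7,8,10,11}  (accept∈set)
after full input: {1,2,3,4,6,7,8,10,11}  (accept=1 in)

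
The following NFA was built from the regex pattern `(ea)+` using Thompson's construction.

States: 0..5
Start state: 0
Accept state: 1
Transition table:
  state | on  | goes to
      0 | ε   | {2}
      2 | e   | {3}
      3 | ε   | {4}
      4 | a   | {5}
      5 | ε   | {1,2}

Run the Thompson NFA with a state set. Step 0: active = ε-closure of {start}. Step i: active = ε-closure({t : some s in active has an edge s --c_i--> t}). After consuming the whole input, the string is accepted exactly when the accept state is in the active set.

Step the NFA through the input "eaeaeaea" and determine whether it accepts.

Answer: ACCEPT

Derivation:
initial (ε-close {0}): {0,2}
'e' @ 1: {3,4}
'a' @ 2: {1,2,5}  [accepting]
'e' @ 3: {3,4}
'a' @ 4: {1,2,5}  [accepting]
'e' @ 5: {3,4}
'a' @ 6: {1,2,5}  [accepting]
'e' @ 7: {3,4}
'a' @ 8: {1,2,5}  [accepting]
after full input: {1,2,5}  (accept=1 in)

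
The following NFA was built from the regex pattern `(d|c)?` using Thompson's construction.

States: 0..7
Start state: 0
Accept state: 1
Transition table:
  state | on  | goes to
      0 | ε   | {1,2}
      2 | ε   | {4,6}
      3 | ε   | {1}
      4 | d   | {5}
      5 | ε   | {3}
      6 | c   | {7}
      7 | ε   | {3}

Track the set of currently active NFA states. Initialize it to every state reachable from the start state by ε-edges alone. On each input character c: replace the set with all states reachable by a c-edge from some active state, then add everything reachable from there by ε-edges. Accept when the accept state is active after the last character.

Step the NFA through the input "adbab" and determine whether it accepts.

Answer: REJECT

Trace:
initial (ε-close {0}): {0,1,2,4,6}
'a' @ 1: {}  — dead — no transitions
rest 'dbab' ignored (set empty)
after full input: {}  (accept=1 not in)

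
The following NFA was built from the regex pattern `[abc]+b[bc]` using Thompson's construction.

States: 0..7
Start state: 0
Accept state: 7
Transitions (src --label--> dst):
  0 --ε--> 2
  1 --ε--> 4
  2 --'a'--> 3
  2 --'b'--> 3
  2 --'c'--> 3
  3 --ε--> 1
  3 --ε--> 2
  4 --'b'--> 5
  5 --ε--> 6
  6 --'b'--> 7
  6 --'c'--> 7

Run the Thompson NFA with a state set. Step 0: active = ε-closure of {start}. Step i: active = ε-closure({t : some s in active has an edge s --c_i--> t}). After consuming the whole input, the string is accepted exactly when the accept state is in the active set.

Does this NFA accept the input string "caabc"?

initial (ε-close {0}): {0,2}
'c' @ 1: {1,2,3,4}
'a' @ 2: {1,2,3,4}
'a' @ 3: {1,2,3,4}
'b' @ 4: {1,2,3,4,5,6}
'c' @ 5: {1,2,3,4,7}  ✓accept
after full input: {1,2,3,4,7}  (accept=7 in)

Answer: ACCEPT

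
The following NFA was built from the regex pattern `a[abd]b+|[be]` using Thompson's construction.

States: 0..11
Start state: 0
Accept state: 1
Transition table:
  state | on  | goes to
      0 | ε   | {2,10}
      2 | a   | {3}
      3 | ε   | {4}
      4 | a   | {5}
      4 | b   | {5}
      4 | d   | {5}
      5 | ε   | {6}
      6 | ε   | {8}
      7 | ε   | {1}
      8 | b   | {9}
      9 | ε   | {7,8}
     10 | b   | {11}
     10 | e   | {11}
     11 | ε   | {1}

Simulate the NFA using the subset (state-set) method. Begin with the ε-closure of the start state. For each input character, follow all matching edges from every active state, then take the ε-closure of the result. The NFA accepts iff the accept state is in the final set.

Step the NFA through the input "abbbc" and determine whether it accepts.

S₀ = ε-closure({0}) = {0,2,10}
'a' @ 1: {3,4}
'b' @ 2: {5,6,8}
'b' @ 3: {1,7,8,9}  ✓accept
'b' @ 4: {1,7,8,9}  ✓accept
'c' @ 5: {}  — state set empty
end set {} — state 1 not in

Answer: REJECT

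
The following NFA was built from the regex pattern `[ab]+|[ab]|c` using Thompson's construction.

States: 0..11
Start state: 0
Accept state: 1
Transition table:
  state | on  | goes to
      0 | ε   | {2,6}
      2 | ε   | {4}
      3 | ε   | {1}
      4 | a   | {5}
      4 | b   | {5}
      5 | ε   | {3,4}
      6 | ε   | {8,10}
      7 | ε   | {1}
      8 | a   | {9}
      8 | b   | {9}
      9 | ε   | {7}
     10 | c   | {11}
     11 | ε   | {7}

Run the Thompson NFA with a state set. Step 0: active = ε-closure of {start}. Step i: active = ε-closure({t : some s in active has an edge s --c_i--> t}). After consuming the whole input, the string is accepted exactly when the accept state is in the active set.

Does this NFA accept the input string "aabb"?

initial (ε-close {0}): {0,2,4,6,8,10}
'a' @ 1: {1,3,4,5,7,9}  (accept∈set)
'a' @ 2: {1,3,4,5}  (accept∈set)
'b' @ 3: {1,3,4,5}  (accept∈set)
'b' @ 4: {1,3,4,5}  (accept∈set)
after full input: {1,3,4,5}  (accept=1 in)

Answer: ACCEPT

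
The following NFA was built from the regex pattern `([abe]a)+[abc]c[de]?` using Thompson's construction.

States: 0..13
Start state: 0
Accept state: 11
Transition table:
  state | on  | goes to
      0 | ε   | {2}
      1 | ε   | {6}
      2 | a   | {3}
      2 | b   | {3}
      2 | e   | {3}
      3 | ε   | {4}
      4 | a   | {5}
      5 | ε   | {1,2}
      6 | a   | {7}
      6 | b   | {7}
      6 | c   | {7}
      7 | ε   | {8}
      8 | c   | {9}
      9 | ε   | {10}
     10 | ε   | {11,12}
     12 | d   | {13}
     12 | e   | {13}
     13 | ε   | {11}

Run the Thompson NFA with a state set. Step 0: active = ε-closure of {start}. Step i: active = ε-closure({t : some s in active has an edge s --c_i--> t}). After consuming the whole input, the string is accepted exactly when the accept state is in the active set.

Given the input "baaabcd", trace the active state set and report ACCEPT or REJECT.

S₀ = ε-closure({0}) = {0,2}
'b' @ 1: {3,4}
'a' @ 2: {1,2,5,6}
'a' @ 3: {3,4,7,8}
'a' @ 4: {1,2,5,6}
'b' @ 5: {3,4,7,8}
'c' @ 6: {9,10,11,12}  (accept∈set)
'd' @ 7: {11,13}  (accept∈set)
end set {11,13} — state 11 in

Answer: ACCEPT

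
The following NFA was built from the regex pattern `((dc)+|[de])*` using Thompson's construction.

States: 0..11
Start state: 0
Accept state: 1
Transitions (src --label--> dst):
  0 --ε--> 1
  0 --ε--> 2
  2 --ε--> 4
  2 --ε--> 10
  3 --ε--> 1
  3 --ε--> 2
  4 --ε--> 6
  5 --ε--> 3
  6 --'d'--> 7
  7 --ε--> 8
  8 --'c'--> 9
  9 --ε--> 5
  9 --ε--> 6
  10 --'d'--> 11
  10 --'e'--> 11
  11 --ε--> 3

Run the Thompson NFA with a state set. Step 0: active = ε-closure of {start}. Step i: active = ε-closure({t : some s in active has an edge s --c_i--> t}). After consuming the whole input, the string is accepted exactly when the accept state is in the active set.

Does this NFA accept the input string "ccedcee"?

Answer: REJECT

Trace:
S₀ = ε-closure({0}) = {0,1,2,4,6,10}
'c' @ 1: {}  — dead — no transitions
rest 'cedcee' ignored (set empty)
final: {}; accept 1 not in set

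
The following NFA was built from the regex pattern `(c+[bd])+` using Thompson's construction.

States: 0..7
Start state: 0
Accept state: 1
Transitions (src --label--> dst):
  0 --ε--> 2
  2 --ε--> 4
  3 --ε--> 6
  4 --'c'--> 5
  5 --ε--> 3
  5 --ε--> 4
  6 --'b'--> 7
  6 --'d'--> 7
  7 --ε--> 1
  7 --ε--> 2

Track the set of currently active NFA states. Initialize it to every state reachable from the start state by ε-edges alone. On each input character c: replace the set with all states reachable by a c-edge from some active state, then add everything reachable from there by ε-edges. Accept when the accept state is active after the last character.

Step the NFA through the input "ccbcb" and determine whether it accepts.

Answer: ACCEPT

Derivation:
initial (ε-close {0}): {0,2,4}
'c' @ 1: {3,4,5,6}
'c' @ 2: {3,4,5,6}
'b' @ 3: {1,2,4,7}  [accepting]
'c' @ 4: {3,4,5,6}
'b' @ 5: {1,2,4,7}  [accepting]
end set {1,2,4,7} — state 1 in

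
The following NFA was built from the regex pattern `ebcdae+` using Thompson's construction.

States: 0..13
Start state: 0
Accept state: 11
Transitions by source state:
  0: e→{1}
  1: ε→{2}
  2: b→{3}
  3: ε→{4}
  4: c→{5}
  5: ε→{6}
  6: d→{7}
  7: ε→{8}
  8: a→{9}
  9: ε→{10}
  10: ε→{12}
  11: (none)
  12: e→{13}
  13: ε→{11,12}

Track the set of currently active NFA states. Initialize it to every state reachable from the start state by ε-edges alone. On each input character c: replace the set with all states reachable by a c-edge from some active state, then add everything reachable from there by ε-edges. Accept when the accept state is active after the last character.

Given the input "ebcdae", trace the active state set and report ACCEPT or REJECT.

Answer: ACCEPT

Derivation:
start: ε-closure({0}) = {0}
'e' @ 1: {1,2}
'b' @ 2: {3,4}
'c' @ 3: {5,6}
'd' @ 4: {7,8}
'a' @ 5: {9,10,12}
'e' @ 6: {11,12,13}  [accepting]
end set {11,12,13} — state 11 in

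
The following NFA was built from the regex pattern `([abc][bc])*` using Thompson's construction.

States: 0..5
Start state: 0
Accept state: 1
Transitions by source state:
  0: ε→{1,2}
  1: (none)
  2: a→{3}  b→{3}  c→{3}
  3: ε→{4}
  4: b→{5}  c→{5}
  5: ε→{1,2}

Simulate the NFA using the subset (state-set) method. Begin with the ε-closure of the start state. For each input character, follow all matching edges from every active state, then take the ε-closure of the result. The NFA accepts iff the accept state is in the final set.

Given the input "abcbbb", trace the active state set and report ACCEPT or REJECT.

Answer: ACCEPT

Trace:
S₀ = ε-closure({0}) = {0,1,2}
'a' @ 1: {3,4}
'b' @ 2: {1,2,5}  (accept∈set)
'c' @ 3: {3,4}
'b' @ 4: {1,2,5}  (accept∈set)
'b' @ 5: {3,4}
'b' @ 6: {1,2,5}  (accept∈set)
after full input: {1,2,5}  (accept=1 in)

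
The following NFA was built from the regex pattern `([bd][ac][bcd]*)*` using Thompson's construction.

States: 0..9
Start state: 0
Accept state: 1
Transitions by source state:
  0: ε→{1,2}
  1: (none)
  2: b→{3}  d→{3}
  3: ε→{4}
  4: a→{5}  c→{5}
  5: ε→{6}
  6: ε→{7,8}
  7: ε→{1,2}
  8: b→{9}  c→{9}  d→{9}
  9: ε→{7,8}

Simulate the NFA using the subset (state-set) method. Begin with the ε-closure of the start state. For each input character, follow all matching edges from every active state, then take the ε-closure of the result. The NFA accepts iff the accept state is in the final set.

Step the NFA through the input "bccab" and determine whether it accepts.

Answer: REJECT

Trace:
S₀ = ε-closure({0}) = {0,1,2}
'b' @ 1: {3,4}
'c' @ 2: {1,2,5,6,7,8}  ✓accept
'c' @ 3: {1,2,7,8,9}  ✓accept
'a' @ 4: {}  — dead — no transitions
rest 'b' ignored (set empty)
end set {} — state 1 not in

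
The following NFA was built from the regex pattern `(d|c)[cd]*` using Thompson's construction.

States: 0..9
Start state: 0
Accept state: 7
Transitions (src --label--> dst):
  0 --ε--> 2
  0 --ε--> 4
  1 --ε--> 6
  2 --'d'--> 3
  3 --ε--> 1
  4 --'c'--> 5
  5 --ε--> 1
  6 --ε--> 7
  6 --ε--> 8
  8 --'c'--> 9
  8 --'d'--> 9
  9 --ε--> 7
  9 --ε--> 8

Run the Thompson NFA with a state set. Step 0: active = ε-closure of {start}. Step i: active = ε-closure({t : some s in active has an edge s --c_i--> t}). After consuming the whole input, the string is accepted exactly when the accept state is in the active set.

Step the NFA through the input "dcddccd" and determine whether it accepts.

start: ε-closure({0}) = {0,2,4}
'd' @ 1: {1,3,6,7,8}  (accept∈set)
'c' @ 2: {7,8,9}  (accept∈set)
'd' @ 3: {7,8,9}  (accept∈set)
'd' @ 4: {7,8,9}  (accept∈set)
'c' @ 5: {7,8,9}  (accept∈set)
'c' @ 6: {7,8,9}  (accept∈set)
'd' @ 7: {7,8,9}  (accept∈set)
after full input: {7,8,9}  (accept=7 in)

Answer: ACCEPT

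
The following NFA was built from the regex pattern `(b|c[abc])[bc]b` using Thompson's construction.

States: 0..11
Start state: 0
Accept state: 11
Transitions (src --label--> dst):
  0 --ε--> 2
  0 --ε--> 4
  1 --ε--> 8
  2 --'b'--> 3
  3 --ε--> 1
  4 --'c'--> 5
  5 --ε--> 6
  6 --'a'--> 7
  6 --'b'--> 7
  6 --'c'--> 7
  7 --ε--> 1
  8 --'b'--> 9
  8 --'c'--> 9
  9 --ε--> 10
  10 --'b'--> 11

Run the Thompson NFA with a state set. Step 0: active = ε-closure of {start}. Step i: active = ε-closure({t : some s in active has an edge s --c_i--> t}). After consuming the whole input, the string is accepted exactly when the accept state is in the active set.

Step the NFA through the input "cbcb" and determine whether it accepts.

Answer: ACCEPT

Steps:
start: ε-closure({0}) = {0,2,4}
'c' @ 1: {5,6}
'b' @ 2: {1,7,8}
'c' @ 3: {9,10}
'b' @ 4: {11}  ✓accept
final: {11}; accept 11 in set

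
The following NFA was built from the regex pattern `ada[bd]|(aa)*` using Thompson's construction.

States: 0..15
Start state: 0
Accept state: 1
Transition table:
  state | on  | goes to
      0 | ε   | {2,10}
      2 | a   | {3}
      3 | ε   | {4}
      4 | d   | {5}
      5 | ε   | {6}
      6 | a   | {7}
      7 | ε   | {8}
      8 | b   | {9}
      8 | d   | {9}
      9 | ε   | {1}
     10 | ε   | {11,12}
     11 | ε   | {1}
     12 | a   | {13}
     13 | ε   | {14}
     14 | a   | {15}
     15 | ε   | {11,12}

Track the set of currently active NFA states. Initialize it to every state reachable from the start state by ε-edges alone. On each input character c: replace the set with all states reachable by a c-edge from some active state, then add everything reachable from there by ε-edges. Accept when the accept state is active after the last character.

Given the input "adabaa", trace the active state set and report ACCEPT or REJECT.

Answer: REJECT

Trace:
initial (ε-close {0}): {0,1,2,10,11,12}
'a' @ 1: {3,4,13,14}
'd' @ 2: {5,6}
'a' @ 3: {7,8}
'b' @ 4: {1,9}  ✓accept
'a' @ 5: {}  — dead — no transitions
rest 'a' ignored (set empty)
after full input: {}  (accept=1 not in)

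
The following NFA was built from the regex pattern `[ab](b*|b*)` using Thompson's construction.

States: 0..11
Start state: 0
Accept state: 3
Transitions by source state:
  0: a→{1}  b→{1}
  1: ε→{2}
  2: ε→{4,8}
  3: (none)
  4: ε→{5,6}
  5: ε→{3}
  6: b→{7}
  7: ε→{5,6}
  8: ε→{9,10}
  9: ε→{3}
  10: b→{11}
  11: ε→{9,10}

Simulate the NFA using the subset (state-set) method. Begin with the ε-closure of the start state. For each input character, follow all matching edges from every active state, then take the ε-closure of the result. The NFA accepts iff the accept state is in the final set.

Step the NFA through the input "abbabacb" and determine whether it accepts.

start: ε-closure({0}) = {0}
'a' @ 1: {1,2,3,4,5,6,8,9,10}  [accepting]
'b' @ 2: {3,5,6,7,9,10,11}  [accepting]
'b' @ 3: {3,5,6,7,9,10,11}  [accepting]
'a' @ 4: {}  — dead — no transitions
rest 'bacb' ignored (set empty)
end set {} — state 3 not in

Answer: REJECT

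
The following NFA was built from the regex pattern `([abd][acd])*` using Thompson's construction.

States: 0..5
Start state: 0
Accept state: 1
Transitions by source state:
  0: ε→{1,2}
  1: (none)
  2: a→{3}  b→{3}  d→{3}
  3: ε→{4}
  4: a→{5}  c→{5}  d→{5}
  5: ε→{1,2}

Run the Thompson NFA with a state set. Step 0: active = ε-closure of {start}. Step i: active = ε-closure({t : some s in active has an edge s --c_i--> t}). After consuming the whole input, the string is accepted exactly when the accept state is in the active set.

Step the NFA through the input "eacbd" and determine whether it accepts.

Answer: REJECT

Trace:
initial (ε-close {0}): {0,1,2}
'e' @ 1: {}  — no active states
rest 'acbd' ignored (set empty)
final: {}; accept 1 not in set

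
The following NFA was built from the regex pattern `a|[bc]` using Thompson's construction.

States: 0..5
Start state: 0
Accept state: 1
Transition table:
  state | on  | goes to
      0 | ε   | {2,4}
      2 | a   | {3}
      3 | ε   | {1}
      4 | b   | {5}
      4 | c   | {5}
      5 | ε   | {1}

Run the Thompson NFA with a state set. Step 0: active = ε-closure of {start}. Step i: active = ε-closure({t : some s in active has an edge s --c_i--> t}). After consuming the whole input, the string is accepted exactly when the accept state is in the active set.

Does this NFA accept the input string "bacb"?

Answer: REJECT

Derivation:
initial (ε-close {0}): {0,2,4}
'b' @ 1: {1,5}  ✓accept
'a' @ 2: {}  — no active states
rest 'cb' ignored (set empty)
final: {}; accept 1 not in set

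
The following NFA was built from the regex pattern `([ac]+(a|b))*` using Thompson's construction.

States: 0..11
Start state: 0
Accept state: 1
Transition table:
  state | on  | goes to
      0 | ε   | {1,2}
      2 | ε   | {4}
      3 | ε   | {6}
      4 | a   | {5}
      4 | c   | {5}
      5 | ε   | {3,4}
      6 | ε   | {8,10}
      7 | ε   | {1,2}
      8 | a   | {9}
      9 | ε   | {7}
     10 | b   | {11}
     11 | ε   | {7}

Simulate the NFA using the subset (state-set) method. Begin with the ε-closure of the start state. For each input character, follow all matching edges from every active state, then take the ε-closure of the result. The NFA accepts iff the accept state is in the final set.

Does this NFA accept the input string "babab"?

Answer: REJECT

Derivation:
S₀ = ε-closure({0}) = {0,1,2,4}
'b' @ 1: {}  — state set empty
rest 'abab' ignored (set empty)
end set {} — state 1 not in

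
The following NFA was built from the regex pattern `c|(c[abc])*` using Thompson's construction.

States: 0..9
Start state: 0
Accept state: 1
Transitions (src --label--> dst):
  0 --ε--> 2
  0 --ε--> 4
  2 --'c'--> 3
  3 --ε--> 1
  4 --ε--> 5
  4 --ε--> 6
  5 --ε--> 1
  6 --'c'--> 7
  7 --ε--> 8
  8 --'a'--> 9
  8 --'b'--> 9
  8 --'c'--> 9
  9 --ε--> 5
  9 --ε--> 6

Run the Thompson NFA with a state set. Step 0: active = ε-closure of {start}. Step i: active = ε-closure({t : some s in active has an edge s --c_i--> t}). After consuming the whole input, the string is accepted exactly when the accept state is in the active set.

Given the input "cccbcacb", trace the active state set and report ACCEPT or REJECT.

Answer: ACCEPT

Derivation:
initial (ε-close {0}): {0,1,2,4,5,6}
'c' @ 1: {1,3,7,8}  [accepting]
'c' @ 2: {1,5,6,9}  [accepting]
'c' @ 3: {7,8}
'b' @ 4: {1,5,6,9}  [accepting]
'c' @ 5: {7,8}
'a' @ 6: {1,5,6,9}  [accepting]
'c' @ 7: {7,8}
'b' @ 8: {1,5,6,9}  [accepting]
after full input: {1,5,6,9}  (accept=1 in)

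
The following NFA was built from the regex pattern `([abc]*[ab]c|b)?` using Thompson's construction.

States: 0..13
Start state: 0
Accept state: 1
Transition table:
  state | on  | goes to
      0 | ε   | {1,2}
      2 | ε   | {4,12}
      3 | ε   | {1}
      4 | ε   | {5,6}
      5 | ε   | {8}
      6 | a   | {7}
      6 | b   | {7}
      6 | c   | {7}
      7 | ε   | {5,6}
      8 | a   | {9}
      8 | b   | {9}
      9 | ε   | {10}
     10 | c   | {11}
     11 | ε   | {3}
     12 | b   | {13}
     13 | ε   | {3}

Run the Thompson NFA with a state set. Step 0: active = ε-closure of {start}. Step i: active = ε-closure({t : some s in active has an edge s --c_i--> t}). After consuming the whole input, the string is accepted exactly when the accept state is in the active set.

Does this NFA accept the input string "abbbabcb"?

Answer: REJECT

Steps:
S₀ = ε-closure({0}) = {0,1,2,4,5,6,8,12}
'a' @ 1: {5,6,7,8,9,10}
'b' @ 2: {5,6,7,8,9,10}
'b' @ 3: {5,6,7,8,9,10}
'b' @ 4: {5,6,7,8,9,10}
'a' @ 5: {5,6,7,8,9,10}
'b' @ 6: {5,6,7,8,9,10}
'c' @ 7: {1,3,5,6,7,8,11}  [accepting]
'b' @ 8: {5,6,7,8,9,10}
end set {5,6,7,8,9,10} — state 1 not in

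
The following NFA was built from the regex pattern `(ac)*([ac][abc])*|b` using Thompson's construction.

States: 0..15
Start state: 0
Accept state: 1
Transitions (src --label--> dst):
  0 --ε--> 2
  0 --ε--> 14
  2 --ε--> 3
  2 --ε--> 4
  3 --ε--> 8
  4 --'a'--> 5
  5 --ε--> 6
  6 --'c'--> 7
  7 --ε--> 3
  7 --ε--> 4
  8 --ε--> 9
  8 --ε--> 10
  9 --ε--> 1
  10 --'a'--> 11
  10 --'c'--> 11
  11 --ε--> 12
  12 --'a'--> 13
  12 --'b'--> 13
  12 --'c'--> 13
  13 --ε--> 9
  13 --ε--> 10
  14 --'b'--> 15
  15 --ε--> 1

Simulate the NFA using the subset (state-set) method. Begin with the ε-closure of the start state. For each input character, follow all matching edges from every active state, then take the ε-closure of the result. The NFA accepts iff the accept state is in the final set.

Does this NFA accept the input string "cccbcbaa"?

S₀ = ε-closure({0}) = {0,1,2,3,4,8,9,10,14}
'c' @ 1: {11,12}
'c' @ 2: {1,9,10,13}  [accepting]
'c' @ 3: {11,12}
'b' @ 4: {1,9,10,13}  [accepting]
'c' @ 5: {11,12}
'b' @ 6: {1,9,10,13}  [accepting]
'a' @ 7: {11,12}
'a' @ 8: {1,9,10,13}  [accepting]
end set {1,9,10,13} — state 1 in

Answer: ACCEPT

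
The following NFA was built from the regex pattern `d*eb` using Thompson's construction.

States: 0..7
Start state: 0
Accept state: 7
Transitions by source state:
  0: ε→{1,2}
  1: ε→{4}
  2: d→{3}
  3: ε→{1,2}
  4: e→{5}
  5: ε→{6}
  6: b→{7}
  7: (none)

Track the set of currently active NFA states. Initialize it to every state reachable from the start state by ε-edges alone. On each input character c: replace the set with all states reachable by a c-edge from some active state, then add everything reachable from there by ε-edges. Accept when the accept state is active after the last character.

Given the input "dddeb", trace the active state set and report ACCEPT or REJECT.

S₀ = ε-closure({0}) = {0,1,2,4}
'd' @ 1: {1,2,3,4}
'd' @ 2: {1,2,3,4}
'd' @ 3: {1,2,3,4}
'e' @ 4: {5,6}
'b' @ 5: {7}  [accepting]
after full input: {7}  (accept=7 in)

Answer: ACCEPT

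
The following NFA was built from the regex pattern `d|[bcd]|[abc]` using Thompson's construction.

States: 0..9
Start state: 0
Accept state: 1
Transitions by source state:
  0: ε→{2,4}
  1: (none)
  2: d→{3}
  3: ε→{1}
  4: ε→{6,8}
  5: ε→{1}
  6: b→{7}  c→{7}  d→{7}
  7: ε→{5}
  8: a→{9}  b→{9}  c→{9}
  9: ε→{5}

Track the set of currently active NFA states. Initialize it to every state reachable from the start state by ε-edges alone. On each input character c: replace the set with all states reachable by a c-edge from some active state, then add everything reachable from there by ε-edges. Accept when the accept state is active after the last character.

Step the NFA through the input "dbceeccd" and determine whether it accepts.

initial (ε-close {0}): {0,2,4,6,8}
'd' @ 1: {1,3,5,7}  [accepting]
'b' @ 2: {}  — no active states
rest 'ceeccd' ignored (set empty)
after full input: {}  (accept=1 not in)

Answer: REJECT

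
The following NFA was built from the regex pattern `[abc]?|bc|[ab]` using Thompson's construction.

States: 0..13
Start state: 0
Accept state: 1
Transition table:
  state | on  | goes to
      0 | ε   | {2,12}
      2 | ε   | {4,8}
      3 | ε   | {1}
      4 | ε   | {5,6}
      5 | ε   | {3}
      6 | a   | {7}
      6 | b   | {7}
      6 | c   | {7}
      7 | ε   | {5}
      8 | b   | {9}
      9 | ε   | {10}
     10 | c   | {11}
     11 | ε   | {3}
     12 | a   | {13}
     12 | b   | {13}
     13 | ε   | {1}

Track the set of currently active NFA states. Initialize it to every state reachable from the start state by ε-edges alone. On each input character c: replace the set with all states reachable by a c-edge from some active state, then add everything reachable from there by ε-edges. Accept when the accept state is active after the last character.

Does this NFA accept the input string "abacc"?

S₀ = ε-closure({0}) = {0,1,2,3,4,5,6,8,12}
'a' @ 1: {1,3,5,7,13}  ✓accept
'b' @ 2: {}  — no active states
rest 'acc' ignored (set empty)
end set {} — state 1 not in

Answer: REJECT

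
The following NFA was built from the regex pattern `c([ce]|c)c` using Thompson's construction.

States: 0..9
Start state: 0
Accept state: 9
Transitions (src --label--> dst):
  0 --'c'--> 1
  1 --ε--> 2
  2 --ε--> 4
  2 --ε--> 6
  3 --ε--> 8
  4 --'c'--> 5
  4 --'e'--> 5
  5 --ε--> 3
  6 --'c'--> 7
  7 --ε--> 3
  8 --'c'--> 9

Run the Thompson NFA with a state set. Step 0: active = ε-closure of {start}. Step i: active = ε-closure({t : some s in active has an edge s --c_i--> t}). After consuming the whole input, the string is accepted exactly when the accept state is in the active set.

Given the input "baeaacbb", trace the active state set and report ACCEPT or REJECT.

initial (ε-close {0}): {0}
'b' @ 1: {}  — no active states
rest 'aeaacbb' ignored (set empty)
final: {}; accept 9 not in set

Answer: REJECT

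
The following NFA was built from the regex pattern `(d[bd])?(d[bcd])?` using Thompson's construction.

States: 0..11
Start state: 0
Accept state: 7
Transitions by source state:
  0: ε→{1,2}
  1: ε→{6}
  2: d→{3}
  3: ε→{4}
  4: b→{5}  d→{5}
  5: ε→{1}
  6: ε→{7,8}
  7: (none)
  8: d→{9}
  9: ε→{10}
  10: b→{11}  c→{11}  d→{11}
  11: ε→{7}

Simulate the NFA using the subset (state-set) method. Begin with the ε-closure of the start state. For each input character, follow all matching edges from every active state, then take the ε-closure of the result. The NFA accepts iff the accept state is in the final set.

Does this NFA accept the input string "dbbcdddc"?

start: ε-closure({0}) = {0,1,2,6,7,8}
'd' @ 1: {3,4,9,10}
'b' @ 2: {1,5,6,7,8,11}  (accept∈set)
'b' @ 3: {}  — state set empty
rest 'cdddc' ignored (set empty)
after full input: {}  (accept=7 not in)

Answer: REJECT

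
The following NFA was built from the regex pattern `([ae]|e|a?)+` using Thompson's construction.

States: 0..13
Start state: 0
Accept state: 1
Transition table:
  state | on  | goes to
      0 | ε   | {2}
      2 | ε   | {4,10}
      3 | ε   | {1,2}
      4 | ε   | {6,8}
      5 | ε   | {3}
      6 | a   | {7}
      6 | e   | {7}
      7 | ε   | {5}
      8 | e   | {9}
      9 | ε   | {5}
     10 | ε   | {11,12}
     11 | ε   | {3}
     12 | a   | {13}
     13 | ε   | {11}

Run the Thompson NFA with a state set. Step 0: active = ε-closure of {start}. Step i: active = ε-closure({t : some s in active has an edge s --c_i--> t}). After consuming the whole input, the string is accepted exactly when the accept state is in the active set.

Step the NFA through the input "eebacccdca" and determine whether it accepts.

Answer: REJECT

Steps:
S₀ = ε-closure({0}) = {0,1,2,3,4,6,8,10,11,12}
'e' @ 1: {1,2,3,4,5,6,7,8,9,10,11,12}  ✓accept
'e' @ 2: {1,2,3,4,5,6,7,8,9,10,11,12}  ✓accept
'b' @ 3: {}  — dead — no transitions
rest 'acccdca' ignored (set empty)
after full input: {}  (accept=1 not in)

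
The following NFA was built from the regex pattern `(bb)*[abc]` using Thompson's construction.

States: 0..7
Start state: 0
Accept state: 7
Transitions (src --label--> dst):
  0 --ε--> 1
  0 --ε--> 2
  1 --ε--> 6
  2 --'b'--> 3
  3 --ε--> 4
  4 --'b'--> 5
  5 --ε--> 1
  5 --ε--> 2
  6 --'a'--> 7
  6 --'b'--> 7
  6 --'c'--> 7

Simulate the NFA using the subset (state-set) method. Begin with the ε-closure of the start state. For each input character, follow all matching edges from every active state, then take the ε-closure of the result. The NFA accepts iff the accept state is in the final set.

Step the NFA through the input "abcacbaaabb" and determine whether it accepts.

S₀ = ε-closure({0}) = {0,1,2,6}
'a' @ 1: {7}  ✓accept
'b' @ 2: {}  — dead — no transitions
rest 'cacbaaabb' ignored (set empty)
final: {}; accept 7 not in set

Answer: REJECT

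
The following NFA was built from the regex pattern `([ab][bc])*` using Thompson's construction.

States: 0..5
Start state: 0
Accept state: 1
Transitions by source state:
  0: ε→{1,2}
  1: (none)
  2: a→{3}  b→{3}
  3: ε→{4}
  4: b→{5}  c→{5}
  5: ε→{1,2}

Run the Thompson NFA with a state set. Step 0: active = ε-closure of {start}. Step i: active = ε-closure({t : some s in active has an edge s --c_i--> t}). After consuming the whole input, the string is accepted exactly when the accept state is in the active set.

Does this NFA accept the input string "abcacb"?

Answer: REJECT

Derivation:
start: ε-closure({0}) = {0,1,2}
'a' @ 1: {3,4}
'b' @ 2: {1,2,5}  ✓accept
'c' @ 3: {}  — no active states
rest 'acb' ignored (set empty)
end set {} — state 1 not in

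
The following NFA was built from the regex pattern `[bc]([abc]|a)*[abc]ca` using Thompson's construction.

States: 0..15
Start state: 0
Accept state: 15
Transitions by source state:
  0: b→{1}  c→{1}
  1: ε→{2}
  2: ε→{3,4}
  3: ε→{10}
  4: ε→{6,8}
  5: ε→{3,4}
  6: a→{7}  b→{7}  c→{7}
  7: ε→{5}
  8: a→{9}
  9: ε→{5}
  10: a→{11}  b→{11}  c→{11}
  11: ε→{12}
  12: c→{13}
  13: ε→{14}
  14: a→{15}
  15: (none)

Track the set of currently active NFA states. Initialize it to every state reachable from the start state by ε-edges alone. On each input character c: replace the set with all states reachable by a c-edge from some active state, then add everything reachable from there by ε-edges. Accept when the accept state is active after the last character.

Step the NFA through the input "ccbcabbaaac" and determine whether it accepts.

Answer: REJECT

Derivation:
S₀ = ε-closure({0}) = {0}
'c' @ 1: {1,2,3,4,6,8,10}
'c' @ 2: {3,4,5,6,7,8,10,11,12}
'b' @ 3: {3,4,5,6,7,8,10,11,12}
'c' @ 4: {3,4,5,6,7,8,10,11,12,13,14}
'a' @ 5: {3,4,5,6,7,8,9,10,11,12,15}  ✓accept
'b' @ 6: {3,4,5,6,7,8,10,11,12}
'b' @ 7: {3,4,5,6,7,8,10,11,12}
'a' @ 8: {3,4,5,6,7,8,9,10,11,12}
'a' @ 9: {3,4,5,6,7,8,9,10,11,12}
'a' @ 10: {3,4,5,6,7,8,9,10,11,12}
'c' @ 11: {3,4,5,6,7,8,10,11,12,13,14}
final: {3,4,5,6,7,8,10,11,12,13,14}; accept 15 not in set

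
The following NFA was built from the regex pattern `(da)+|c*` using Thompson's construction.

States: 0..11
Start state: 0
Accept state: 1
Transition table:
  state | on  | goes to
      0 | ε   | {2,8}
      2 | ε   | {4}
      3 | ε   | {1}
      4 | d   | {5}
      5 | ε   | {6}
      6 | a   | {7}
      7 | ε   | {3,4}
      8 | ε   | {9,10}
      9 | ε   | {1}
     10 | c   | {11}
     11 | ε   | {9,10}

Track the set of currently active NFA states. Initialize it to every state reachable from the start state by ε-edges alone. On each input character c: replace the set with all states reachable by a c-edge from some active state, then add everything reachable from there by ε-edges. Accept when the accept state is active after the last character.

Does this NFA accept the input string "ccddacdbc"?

start: ε-closure({0}) = {0,1,2,4,8,9,10}
'c' @ 1: {1,9,10,11}  [accepting]
'c' @ 2: {1,9,10,11}  [accepting]
'd' @ 3: {}  — no active states
rest 'dacdbc' ignored (set empty)
after full input: {}  (accept=1 not in)

Answer: REJECT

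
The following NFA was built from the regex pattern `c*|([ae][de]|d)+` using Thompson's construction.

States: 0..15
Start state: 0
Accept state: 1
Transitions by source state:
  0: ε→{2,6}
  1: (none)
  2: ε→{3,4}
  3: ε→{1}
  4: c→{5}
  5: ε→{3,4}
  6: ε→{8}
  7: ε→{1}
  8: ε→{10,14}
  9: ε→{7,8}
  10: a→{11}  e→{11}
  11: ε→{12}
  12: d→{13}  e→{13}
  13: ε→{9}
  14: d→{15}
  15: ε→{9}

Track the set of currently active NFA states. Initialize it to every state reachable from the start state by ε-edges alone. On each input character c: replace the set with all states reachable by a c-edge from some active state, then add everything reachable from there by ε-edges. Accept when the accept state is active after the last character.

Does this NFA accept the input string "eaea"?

S₀ = ε-closure({0}) = {0,1,2,3,4,6,8,10,14}
'e' @ 1: {11,12}
'a' @ 2: {}  — dead — no transitions
rest 'ea' ignored (set empty)
after full input: {}  (accept=1 not in)

Answer: REJECT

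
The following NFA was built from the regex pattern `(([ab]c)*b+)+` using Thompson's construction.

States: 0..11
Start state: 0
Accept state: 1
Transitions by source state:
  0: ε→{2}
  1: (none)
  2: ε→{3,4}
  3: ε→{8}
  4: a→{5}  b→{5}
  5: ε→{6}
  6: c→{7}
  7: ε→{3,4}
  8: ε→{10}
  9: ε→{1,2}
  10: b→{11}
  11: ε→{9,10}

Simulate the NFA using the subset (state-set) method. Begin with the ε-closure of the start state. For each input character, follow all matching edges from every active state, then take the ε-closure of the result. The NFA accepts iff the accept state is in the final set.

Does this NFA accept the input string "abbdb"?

initial (ε-close {0}): {0,2,3,4,8,10}
'a' @ 1: {5,6}
'b' @ 2: {}  — state set empty
rest 'bdb' ignored (set empty)
final: {}; accept 1 not in set

Answer: REJECT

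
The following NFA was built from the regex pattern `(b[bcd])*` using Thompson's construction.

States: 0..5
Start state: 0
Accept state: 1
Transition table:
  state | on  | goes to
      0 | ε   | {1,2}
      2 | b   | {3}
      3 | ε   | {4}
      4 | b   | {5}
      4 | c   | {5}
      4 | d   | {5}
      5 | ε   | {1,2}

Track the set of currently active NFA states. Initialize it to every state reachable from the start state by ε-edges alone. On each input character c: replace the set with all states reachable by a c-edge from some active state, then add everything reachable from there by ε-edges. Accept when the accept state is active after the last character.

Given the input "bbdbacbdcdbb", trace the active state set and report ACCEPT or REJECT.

start: ε-closure({0}) = {0,1,2}
'b' @ 1: {3,4}
'b' @ 2: {1,2,5}  ✓accept
'd' @ 3: {}  — no active states
rest 'bacbdcdbb' ignored (set empty)
final: {}; accept 1 not in set

Answer: REJECT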